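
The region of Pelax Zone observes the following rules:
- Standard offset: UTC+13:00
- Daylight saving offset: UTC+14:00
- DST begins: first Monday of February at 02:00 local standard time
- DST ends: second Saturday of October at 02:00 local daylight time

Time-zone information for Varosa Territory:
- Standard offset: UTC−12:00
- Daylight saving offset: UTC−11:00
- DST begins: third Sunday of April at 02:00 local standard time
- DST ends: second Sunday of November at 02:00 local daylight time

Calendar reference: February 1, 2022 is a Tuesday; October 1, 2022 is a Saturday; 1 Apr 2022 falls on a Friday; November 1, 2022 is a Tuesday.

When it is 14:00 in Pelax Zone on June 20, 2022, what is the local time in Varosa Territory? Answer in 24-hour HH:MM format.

13:00

1 February 2022 is a Tuesday, so the first Monday is February 7.
1 October 2022 is a Saturday, so the first Saturday is October 1 and the second is October 8.
June 20, 2022 falls between 7 February and 8 October, so daylight saving is in effect and Pelax Zone is at UTC+14:00.
14:00 Pelax Zone − 14h = 00:00 UTC.
1 April 2022 is a Friday, so the first Sunday is April 3 and the third is April 17.
1 November 2022 is a Tuesday, so the first Sunday is November 6 and the second is November 13.
At the standard offset (UTC−12:00), 00:00 UTC − 12h = 12:00 Varosa Territory standard time (rolling into the previous day, 19 June 2022).
The standard-time date in Varosa Territory, June 19, 2022, falls between 17 April and 13 November, so daylight saving is in effect and Varosa Territory is at UTC−11:00.
00:00 UTC − 11h = 13:00 Varosa Territory (rolling into the previous day, 19 June 2022).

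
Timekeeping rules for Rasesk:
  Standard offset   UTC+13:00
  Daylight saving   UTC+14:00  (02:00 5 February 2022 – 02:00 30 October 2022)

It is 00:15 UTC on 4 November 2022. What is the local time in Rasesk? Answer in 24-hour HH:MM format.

13:15

At the standard offset (UTC+13:00), 00:15 UTC + 13h = 13:15 Rasesk standard time.
The standard-time date in Rasesk, 4 November 2022, is outside the daylight-saving period (5 February – 30 October), so Rasesk is on standard time, UTC+13:00.
00:15 UTC + 13h = 13:15 local.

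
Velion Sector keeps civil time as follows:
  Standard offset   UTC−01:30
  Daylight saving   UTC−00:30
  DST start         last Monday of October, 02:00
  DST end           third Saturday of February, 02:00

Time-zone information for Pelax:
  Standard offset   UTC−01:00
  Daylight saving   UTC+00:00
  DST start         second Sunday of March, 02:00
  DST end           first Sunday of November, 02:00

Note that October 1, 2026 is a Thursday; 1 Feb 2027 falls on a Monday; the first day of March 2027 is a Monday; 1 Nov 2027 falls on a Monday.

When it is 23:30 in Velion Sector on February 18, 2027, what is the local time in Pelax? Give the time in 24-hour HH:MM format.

23:00

1 October 2026 is a Thursday, so Mondays fall on 5, 12, 19, 26; the last is October 26.
1 February 2027 is a Monday, so the first Saturday is February 6 and the third is February 20.
February 18, 2027 falls between 26 October 2026 and 20 February 2027, so daylight saving is in effect and Velion Sector is at UTC−00:30.
23:30 Velion Sector + 0h30m = 00:00 UTC (rolling into the next day, 19 February 2027).
1 March 2027 is a Monday, so the first Sunday is March 7 and the second is March 14.
1 November 2027 is a Monday, so the first Sunday is November 7.
At the standard offset (UTC−01:00), 00:00 UTC − 1h = 23:00 Pelax standard time (rolling into the previous day, 18 February 2027).
The standard-time date in Pelax, February 18, 2027, does not fall between 14 March and 7 November, so daylight saving is not in effect and Pelax is at UTC−01:00.
00:00 UTC − 1h = 23:00 Pelax (rolling into the previous day, 18 February 2027).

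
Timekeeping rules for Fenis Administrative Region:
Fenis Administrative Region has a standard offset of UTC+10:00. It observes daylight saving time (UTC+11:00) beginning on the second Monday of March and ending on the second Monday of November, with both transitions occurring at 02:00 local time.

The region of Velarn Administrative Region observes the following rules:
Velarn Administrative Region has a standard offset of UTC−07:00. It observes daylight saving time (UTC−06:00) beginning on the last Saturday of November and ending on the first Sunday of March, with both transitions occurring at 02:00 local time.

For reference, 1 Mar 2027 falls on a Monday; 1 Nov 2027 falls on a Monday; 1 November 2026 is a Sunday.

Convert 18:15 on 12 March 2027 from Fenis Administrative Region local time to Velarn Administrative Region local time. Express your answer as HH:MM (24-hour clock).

1 March 2027 is a Monday, so the first Monday is March 1 and the second is March 8.
1 November 2027 is a Monday, so the first Monday is November 1 and the second is November 8.
Daylight saving runs 8 March – 8 November; 12 March 2027 is inside that window, so Fenis Administrative Region is at UTC+11:00.
18:15 Fenis Administrative Region − 11h = 07:15 UTC.
1 November 2026 is a Sunday, so Saturdays fall on 7, 14, 21, 28; the last is November 28.
1 March 2027 is a Monday, so the first Sunday is March 7.
At the standard offset (UTC−07:00), 07:15 UTC − 7h = 00:15 Velarn Administrative Region standard time.
The standard-time date in Velarn Administrative Region, 12 March 2027, does not fall between 28 November 2026 and 7 March 2027, so daylight saving is not in effect and Velarn Administrative Region is at UTC−07:00.
07:15 UTC − 7h = 00:15 Velarn Administrative Region.

00:15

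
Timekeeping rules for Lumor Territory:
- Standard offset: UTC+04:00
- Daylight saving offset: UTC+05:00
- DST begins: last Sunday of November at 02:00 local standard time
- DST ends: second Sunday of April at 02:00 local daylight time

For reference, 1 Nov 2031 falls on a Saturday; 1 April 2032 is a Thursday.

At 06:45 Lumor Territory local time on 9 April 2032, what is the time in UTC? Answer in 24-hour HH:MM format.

1 November 2031 is a Saturday, so Sundays fall on 2, 9, 16, 23, 30; the last is November 30.
1 April 2032 is a Thursday, so the first Sunday is April 4 and the second is April 11.
Daylight saving runs 30 November 2031 – 11 April 2032; 9 April 2032 is inside that window, so Lumor Territory is at UTC+05:00.
06:45 local − 5h = 01:45 UTC.

01:45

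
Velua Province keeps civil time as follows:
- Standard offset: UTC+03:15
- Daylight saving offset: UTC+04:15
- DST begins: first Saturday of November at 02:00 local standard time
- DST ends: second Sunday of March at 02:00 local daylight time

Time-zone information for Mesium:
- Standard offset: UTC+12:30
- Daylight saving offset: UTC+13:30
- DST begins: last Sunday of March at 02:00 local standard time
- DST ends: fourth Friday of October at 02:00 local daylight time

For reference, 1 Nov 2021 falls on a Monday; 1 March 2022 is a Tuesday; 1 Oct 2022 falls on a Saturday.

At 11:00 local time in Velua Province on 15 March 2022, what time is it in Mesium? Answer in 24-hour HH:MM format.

20:15

1 November 2021 is a Monday, so the first Saturday is November 6.
1 March 2022 is a Tuesday, so the first Sunday is March 6 and the second is March 13.
15 March 2022 is outside the daylight-saving period (6 November 2021 – 13 March 2022), so Velua Province is on standard time, UTC+03:15.
11:00 Velua Province − 3h15m = 07:45 UTC.
1 March 2022 is a Tuesday, so Sundays fall on 6, 13, 20, 27; the last is March 27.
1 October 2022 is a Saturday, so the first Friday is October 7 and the fourth is October 28.
At the standard offset (UTC+12:30), 07:45 UTC + 12h30m = 20:15 Mesium standard time.
Daylight saving runs 27 March – 28 October; the standard-time date in Mesium, 15 March 2022, is outside that window, so Mesium is on standard time at UTC+12:30.
07:45 UTC + 12h30m = 20:15 Mesium.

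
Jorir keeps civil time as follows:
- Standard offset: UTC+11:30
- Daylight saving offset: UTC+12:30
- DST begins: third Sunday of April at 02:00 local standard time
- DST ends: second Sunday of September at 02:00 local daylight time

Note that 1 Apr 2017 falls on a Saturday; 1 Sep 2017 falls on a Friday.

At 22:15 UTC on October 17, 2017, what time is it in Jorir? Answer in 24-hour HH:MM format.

09:45

1 April 2017 is a Saturday, so the first Sunday is April 2 and the third is April 16.
1 September 2017 is a Friday, so the first Sunday is September 3 and the second is September 10.
At the standard offset (UTC+11:30), 22:15 UTC + 11h30m = 09:45 Jorir standard time (rolling into the next day, 18 October 2017).
The standard-time date in Jorir, October 18, 2017, is outside the daylight-saving period (16 April – 10 September), so Jorir is on standard time, UTC+11:30.
22:15 UTC + 11h30m = 09:45 local (rolling into the next day, 18 October 2017).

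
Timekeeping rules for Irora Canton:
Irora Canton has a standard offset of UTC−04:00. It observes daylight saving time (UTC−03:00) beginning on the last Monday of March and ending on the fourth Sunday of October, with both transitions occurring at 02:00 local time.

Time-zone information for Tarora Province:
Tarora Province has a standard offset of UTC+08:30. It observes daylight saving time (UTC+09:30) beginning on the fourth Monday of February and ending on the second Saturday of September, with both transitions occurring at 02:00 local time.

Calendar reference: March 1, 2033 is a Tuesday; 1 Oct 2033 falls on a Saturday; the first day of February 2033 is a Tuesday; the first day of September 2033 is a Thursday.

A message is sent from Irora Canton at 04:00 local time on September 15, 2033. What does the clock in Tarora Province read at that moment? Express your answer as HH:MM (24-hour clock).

15:30

1 March 2033 is a Tuesday, so Mondays fall on 7, 14, 21, 28; the last is March 28.
1 October 2033 is a Saturday, so the first Sunday is October 2 and the fourth is October 23.
September 15, 2033 falls between 28 March and 23 October, so daylight saving is in effect and Irora Canton is at UTC−03:00.
04:00 Irora Canton + 3h = 07:00 UTC.
1 February 2033 is a Tuesday, so the first Monday is February 7 and the fourth is February 28.
1 September 2033 is a Thursday, so the first Saturday is September 3 and the second is September 10.
At the standard offset (UTC+08:30), 07:00 UTC + 8h30m = 15:30 Tarora Province standard time.
The standard-time date in Tarora Province, September 15, 2033, is outside the daylight-saving period (28 February – 10 September), so Tarora Province is on standard time, UTC+08:30.
07:00 UTC + 8h30m = 15:30 Tarora Province.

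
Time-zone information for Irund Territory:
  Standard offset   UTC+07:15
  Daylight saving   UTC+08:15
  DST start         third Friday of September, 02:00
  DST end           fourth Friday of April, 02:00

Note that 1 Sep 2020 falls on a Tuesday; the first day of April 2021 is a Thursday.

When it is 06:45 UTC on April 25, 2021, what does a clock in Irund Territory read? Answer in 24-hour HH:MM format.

1 September 2020 is a Tuesday, so the first Friday is September 4 and the third is September 18.
1 April 2021 is a Thursday, so the first Friday is April 2 and the fourth is April 23.
At the standard offset (UTC+07:15), 06:45 UTC + 7h15m = 14:00 Irund Territory standard time.
The standard-time date in Irund Territory, April 25, 2021, is outside the daylight-saving period (18 September 2020 – 23 April 2021), so Irund Territory is on standard time, UTC+07:15.
06:45 UTC + 7h15m = 14:00 local.

14:00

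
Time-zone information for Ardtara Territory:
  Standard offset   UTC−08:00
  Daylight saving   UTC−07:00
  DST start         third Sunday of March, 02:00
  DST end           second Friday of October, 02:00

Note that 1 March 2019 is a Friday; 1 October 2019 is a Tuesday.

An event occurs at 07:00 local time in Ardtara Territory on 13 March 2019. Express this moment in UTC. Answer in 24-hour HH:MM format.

1 March 2019 is a Friday, so the first Sunday is March 3 and the third is March 17.
1 October 2019 is a Tuesday, so the first Friday is October 4 and the second is October 11.
Daylight saving runs 17 March – 11 October; 13 March 2019 is outside that window, so Ardtara Territory is on standard time at UTC−08:00.
07:00 local + 8h = 15:00 UTC.

15:00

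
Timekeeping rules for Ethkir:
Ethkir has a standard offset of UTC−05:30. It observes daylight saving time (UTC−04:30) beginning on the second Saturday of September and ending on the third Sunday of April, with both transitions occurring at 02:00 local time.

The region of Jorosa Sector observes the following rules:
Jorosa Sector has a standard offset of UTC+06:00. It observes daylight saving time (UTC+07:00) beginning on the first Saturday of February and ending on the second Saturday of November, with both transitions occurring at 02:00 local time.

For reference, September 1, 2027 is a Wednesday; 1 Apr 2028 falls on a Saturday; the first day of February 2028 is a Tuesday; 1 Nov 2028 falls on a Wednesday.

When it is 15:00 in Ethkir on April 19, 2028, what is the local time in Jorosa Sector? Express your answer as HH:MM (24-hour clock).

03:30

1 September 2027 is a Wednesday, so the first Saturday is September 4 and the second is September 11.
1 April 2028 is a Saturday, so the first Sunday is April 2 and the third is April 16.
April 19, 2028 does not fall between 11 September 2027 and 16 April 2028, so daylight saving is not in effect and Ethkir is at UTC−05:30.
15:00 Ethkir + 5h30m = 20:30 UTC.
1 February 2028 is a Tuesday, so the first Saturday is February 5.
1 November 2028 is a Wednesday, so the first Saturday is November 4 and the second is November 11.
At the standard offset (UTC+06:00), 20:30 UTC + 6h = 02:30 Jorosa Sector standard time (rolling into the next day, 20 April 2028).
Daylight saving runs 5 February – 11 November; the standard-time date in Jorosa Sector, April 20, 2028, is inside that window, so Jorosa Sector is at UTC+07:00.
20:30 UTC + 7h = 03:30 Jorosa Sector (rolling into the next day, 20 April 2028).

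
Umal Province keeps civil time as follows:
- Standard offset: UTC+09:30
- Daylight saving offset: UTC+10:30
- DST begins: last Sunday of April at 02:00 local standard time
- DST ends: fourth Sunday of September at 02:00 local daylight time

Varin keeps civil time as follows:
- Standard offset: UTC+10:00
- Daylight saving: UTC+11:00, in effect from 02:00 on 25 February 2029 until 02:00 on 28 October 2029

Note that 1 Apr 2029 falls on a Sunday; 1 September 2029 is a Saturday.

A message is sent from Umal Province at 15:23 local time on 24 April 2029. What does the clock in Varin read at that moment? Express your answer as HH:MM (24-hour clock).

1 April 2029 is a Sunday, so Sundays fall on 1, 8, 15, 22, 29; the last is April 29.
1 September 2029 is a Saturday, so the first Sunday is September 2 and the fourth is September 23.
24 April 2029 is outside the daylight-saving period (29 April – 23 September), so Umal Province is on standard time, UTC+09:30.
15:23 Umal Province − 9h30m = 05:53 UTC.
At the standard offset (UTC+10:00), 05:53 UTC + 10h = 15:53 Varin standard time.
Daylight saving runs 25 February – 28 October; the standard-time date in Varin, 24 April 2029, is inside that window, so Varin is at UTC+11:00.
05:53 UTC + 11h = 16:53 Varin.

16:53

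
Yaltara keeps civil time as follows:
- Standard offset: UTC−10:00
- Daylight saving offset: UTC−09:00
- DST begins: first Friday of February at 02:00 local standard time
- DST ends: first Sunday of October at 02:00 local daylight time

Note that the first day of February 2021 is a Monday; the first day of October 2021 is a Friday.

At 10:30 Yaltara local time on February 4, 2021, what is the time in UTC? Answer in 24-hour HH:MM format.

20:30

1 February 2021 is a Monday, so the first Friday is February 5.
1 October 2021 is a Friday, so the first Sunday is October 3.
February 4, 2021 is outside the daylight-saving period (5 February – 3 October), so Yaltara is on standard time, UTC−10:00.
10:30 local + 10h = 20:30 UTC.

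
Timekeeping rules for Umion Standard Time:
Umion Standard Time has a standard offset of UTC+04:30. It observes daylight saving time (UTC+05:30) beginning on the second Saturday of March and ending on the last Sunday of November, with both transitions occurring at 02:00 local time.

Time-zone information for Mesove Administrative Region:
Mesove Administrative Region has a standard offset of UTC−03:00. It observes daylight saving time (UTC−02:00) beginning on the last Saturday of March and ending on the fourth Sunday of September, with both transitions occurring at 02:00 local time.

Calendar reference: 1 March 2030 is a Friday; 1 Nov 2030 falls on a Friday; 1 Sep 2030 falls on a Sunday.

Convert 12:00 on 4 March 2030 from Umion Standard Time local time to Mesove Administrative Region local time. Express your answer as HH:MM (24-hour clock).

1 March 2030 is a Friday, so the first Saturday is March 2 and the second is March 9.
1 November 2030 is a Friday, so Sundays fall on 3, 10, 17, 24; the last is November 24.
4 March 2030 does not fall between 9 March and 24 November, so daylight saving is not in effect and Umion Standard Time is at UTC+04:30.
12:00 Umion Standard Time − 4h30m = 07:30 UTC.
1 March 2030 is a Friday, so Saturdays fall on 2, 9, 16, 23, 30; the last is March 30.
1 September 2030 is a Sunday, so the first Sunday is September 1 and the fourth is September 22.
At the standard offset (UTC−03:00), 07:30 UTC − 3h = 04:30 Mesove Administrative Region standard time.
Daylight saving runs 30 March – 22 September; the standard-time date in Mesove Administrative Region, 4 March 2030, is outside that window, so Mesove Administrative Region is on standard time at UTC−03:00.
07:30 UTC − 3h = 04:30 Mesove Administrative Region.

04:30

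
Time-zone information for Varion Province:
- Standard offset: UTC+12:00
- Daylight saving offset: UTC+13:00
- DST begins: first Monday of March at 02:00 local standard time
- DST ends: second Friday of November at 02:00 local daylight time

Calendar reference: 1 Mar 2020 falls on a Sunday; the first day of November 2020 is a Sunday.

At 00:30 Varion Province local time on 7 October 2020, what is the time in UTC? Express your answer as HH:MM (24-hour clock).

11:30

1 March 2020 is a Sunday, so the first Monday is March 2.
1 November 2020 is a Sunday, so the first Friday is November 6 and the second is November 13.
7 October 2020 lies within the daylight-saving period (2 March – 13 November), so Varion Province is on daylight time, UTC+13:00.
00:30 local − 13h = 11:30 UTC (rolling into the previous day, 6 October 2020).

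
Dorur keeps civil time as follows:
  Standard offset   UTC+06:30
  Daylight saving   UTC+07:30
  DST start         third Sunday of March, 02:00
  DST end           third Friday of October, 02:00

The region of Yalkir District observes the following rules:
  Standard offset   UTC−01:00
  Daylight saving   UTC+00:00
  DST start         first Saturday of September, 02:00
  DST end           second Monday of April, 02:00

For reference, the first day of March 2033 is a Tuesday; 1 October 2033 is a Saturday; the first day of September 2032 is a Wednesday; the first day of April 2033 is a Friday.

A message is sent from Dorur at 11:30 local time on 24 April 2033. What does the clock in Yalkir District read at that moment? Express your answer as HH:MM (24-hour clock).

1 March 2033 is a Tuesday, so the first Sunday is March 6 and the third is March 20.
1 October 2033 is a Saturday, so the first Friday is October 7 and the third is October 21.
24 April 2033 lies within the daylight-saving period (20 March – 21 October), so Dorur is on daylight time, UTC+07:30.
11:30 Dorur − 7h30m = 04:00 UTC.
1 September 2032 is a Wednesday, so the first Saturday is September 4.
1 April 2033 is a Friday, so the first Monday is April 4 and the second is April 11.
At the standard offset (UTC−01:00), 04:00 UTC − 1h = 03:00 Yalkir District standard time.
Daylight saving runs 4 September 2032 – 11 April 2033; the standard-time date in Yalkir District, 24 April 2033, is outside that window, so Yalkir District is on standard time at UTC−01:00.
04:00 UTC − 1h = 03:00 Yalkir District.

03:00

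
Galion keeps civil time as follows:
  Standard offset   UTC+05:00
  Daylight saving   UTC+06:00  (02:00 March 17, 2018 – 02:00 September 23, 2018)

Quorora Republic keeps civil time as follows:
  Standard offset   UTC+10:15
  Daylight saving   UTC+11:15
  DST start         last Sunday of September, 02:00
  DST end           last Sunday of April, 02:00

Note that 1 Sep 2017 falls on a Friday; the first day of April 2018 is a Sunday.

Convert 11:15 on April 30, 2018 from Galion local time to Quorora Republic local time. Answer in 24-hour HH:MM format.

April 30, 2018 falls between 17 March and 23 September, so daylight saving is in effect and Galion is at UTC+06:00.
11:15 Galion − 6h = 05:15 UTC.
1 September 2017 is a Friday, so Sundays fall on 3, 10, 17, 24; the last is September 24.
1 April 2018 is a Sunday, so Sundays fall on 1, 8, 15, 22, 29; the last is April 29.
At the standard offset (UTC+10:15), 05:15 UTC + 10h15m = 15:30 Quorora Republic standard time.
The standard-time date in Quorora Republic, April 30, 2018, is outside the daylight-saving period (24 September 2017 – 29 April 2018), so Quorora Republic is on standard time, UTC+10:15.
05:15 UTC + 10h15m = 15:30 Quorora Republic.

15:30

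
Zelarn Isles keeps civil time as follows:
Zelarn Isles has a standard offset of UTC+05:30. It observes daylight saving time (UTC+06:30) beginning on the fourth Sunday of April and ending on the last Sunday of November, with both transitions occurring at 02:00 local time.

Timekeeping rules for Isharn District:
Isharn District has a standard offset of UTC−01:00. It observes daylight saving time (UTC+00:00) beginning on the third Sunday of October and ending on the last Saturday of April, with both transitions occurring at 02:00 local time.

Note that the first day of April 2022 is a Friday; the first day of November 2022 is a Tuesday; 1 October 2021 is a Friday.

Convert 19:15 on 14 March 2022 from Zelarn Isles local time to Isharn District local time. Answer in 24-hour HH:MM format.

13:45

1 April 2022 is a Friday, so the first Sunday is April 3 and the fourth is April 24.
1 November 2022 is a Tuesday, so Sundays fall on 6, 13, 20, 27; the last is November 27.
Daylight saving runs 24 April – 27 November; 14 March 2022 is outside that window, so Zelarn Isles is on standard time at UTC+05:30.
19:15 Zelarn Isles − 5h30m = 13:45 UTC.
1 October 2021 is a Friday, so the first Sunday is October 3 and the third is October 17.
1 April 2022 is a Friday, so Saturdays fall on 2, 9, 16, 23, 30; the last is April 30.
At the standard offset (UTC−01:00), 13:45 UTC − 1h = 12:45 Isharn District standard time.
The standard-time date in Isharn District, 14 March 2022, falls between 17 October 2021 and 30 April 2022, so daylight saving is in effect and Isharn District is at UTC+00:00.
13:45 UTC + 0h = 13:45 Isharn District.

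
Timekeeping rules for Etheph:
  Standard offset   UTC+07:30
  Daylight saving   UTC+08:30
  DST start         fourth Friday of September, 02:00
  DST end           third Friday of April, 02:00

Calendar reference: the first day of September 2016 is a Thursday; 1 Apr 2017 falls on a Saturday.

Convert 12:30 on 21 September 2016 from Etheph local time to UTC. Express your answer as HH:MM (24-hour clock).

05:00

1 September 2016 is a Thursday, so the first Friday is September 2 and the fourth is September 23.
1 April 2017 is a Saturday, so the first Friday is April 7 and the third is April 21.
21 September 2016 does not fall between 23 September 2016 and 21 April 2017, so daylight saving is not in effect and Etheph is at UTC+07:30.
12:30 local − 7h30m = 05:00 UTC.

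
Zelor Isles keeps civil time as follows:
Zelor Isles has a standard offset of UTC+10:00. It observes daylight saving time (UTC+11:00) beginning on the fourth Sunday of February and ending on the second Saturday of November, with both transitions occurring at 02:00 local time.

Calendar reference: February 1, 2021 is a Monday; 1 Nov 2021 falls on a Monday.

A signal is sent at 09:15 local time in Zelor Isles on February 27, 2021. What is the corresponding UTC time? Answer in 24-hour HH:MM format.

23:15

1 February 2021 is a Monday, so the first Sunday is February 7 and the fourth is February 28.
1 November 2021 is a Monday, so the first Saturday is November 6 and the second is November 13.
Daylight saving runs 28 February – 13 November; February 27, 2021 is outside that window, so Zelor Isles is on standard time at UTC+10:00.
09:15 local − 10h = 23:15 UTC (rolling into the previous day, 26 February 2021).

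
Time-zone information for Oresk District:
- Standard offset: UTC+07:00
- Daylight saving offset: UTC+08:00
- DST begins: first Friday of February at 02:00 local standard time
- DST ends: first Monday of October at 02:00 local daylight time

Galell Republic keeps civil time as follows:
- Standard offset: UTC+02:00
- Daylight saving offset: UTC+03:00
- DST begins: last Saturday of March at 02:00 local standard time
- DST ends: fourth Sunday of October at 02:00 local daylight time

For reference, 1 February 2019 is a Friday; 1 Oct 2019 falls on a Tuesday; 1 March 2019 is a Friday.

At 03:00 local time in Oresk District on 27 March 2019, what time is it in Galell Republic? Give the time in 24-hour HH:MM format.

21:00

1 February 2019 is a Friday, so the first Friday is February 1.
1 October 2019 is a Tuesday, so the first Monday is October 7.
27 March 2019 falls between 1 February and 7 October, so daylight saving is in effect and Oresk District is at UTC+08:00.
03:00 Oresk District − 8h = 19:00 UTC (rolling into the previous day, 26 March 2019).
1 March 2019 is a Friday, so Saturdays fall on 2, 9, 16, 23, 30; the last is March 30.
1 October 2019 is a Tuesday, so the first Sunday is October 6 and the fourth is October 27.
At the standard offset (UTC+02:00), 19:00 UTC + 2h = 21:00 Galell Republic standard time.
Daylight saving runs 30 March – 27 October; the standard-time date in Galell Republic, 26 March 2019, is outside that window, so Galell Republic is on standard time at UTC+02:00.
19:00 UTC + 2h = 21:00 Galell Republic.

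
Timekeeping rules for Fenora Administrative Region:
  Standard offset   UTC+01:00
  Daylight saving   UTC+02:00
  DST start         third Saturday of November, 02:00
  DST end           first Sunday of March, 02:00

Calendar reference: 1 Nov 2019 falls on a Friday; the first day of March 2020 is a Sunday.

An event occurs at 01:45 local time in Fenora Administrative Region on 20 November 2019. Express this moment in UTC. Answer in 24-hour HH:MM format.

1 November 2019 is a Friday, so the first Saturday is November 2 and the third is November 16.
1 March 2020 is a Sunday, so the first Sunday is March 1.
Daylight saving runs 16 November 2019 – 1 March 2020; 20 November 2019 is inside that window, so Fenora Administrative Region is at UTC+02:00.
01:45 local − 2h = 23:45 UTC (rolling into the previous day, 19 November 2019).

23:45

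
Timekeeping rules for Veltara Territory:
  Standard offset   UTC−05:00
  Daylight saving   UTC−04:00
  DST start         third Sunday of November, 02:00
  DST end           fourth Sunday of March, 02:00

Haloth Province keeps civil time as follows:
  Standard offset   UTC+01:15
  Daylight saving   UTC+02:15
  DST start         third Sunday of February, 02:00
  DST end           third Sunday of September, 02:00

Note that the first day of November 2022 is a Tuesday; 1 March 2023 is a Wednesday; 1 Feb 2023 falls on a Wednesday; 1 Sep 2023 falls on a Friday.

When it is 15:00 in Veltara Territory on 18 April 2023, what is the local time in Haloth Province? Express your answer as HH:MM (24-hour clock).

1 November 2022 is a Tuesday, so the first Sunday is November 6 and the third is November 20.
1 March 2023 is a Wednesday, so the first Sunday is March 5 and the fourth is March 26.
Daylight saving runs 20 November 2022 – 26 March 2023; 18 April 2023 is outside that window, so Veltara Territory is on standard time at UTC−05:00.
15:00 Veltara Territory + 5h = 20:00 UTC.
1 February 2023 is a Wednesday, so the first Sunday is February 5 and the third is February 19.
1 September 2023 is a Friday, so the first Sunday is September 3 and the third is September 17.
At the standard offset (UTC+01:15), 20:00 UTC + 1h15m = 21:15 Haloth Province standard time.
The standard-time date in Haloth Province, 18 April 2023, lies within the daylight-saving period (19 February – 17 September), so Haloth Province is on daylight time, UTC+02:15.
20:00 UTC + 2h15m = 22:15 Haloth Province.

22:15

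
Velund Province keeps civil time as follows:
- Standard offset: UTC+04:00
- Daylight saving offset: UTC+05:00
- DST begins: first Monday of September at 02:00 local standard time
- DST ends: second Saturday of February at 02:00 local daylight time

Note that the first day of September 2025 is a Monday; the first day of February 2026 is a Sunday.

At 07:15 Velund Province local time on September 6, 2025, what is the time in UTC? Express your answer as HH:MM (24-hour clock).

1 September 2025 is a Monday, so the first Monday is September 1.
1 February 2026 is a Sunday, so the first Saturday is February 7 and the second is February 14.
Daylight saving runs 1 September 2025 – 14 February 2026; September 6, 2025 is inside that window, so Velund Province is at UTC+05:00.
07:15 local − 5h = 02:15 UTC.

02:15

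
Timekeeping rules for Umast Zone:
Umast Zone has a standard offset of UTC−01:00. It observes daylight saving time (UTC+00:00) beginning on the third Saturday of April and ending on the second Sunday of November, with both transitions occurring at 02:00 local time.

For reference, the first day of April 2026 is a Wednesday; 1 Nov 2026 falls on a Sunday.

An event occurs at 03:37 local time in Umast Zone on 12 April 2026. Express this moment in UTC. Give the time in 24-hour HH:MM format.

1 April 2026 is a Wednesday, so the first Saturday is April 4 and the third is April 18.
1 November 2026 is a Sunday, so the first Sunday is November 1 and the second is November 8.
12 April 2026 does not fall between 18 April and 8 November, so daylight saving is not in effect and Umast Zone is at UTC−01:00.
03:37 local + 1h = 04:37 UTC.

04:37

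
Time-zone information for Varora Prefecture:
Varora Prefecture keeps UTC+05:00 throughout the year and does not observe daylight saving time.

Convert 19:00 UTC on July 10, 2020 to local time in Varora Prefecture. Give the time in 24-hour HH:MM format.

00:00

Varora Prefecture has no daylight saving, so its offset is UTC+05:00 year-round.
19:00 UTC + 5h = 00:00 local (rolling into the next day, 11 July 2020).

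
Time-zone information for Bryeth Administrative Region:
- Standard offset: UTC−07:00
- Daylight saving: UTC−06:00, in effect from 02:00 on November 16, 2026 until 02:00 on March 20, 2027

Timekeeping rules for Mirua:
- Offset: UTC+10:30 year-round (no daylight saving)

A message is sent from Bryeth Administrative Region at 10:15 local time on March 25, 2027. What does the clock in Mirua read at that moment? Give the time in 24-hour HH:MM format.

03:45

March 25, 2027 is outside the daylight-saving period (16 November 2026 – 20 March 2027), so Bryeth Administrative Region is on standard time, UTC−07:00.
10:15 Bryeth Administrative Region + 7h = 17:15 UTC.
Mirua stays on UTC+10:30 all year.
17:15 UTC + 10h30m = 03:45 Mirua (rolling into the next day, 26 March 2027).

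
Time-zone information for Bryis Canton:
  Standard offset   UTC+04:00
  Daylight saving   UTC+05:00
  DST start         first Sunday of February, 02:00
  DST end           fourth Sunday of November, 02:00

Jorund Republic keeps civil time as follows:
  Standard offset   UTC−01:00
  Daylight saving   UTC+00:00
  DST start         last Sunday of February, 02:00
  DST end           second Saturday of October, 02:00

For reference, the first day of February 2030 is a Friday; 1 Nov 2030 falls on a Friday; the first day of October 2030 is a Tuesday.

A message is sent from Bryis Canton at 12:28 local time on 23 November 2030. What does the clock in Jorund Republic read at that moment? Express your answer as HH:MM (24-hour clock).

1 February 2030 is a Friday, so the first Sunday is February 3.
1 November 2030 is a Friday, so the first Sunday is November 3 and the fourth is November 24.
Daylight saving runs 3 February – 24 November; 23 November 2030 is inside that window, so Bryis Canton is at UTC+05:00.
12:28 Bryis Canton − 5h = 07:28 UTC.
1 February 2030 is a Friday, so Sundays fall on 3, 10, 17, 24; the last is February 24.
1 October 2030 is a Tuesday, so the first Saturday is October 5 and the second is October 12.
At the standard offset (UTC−01:00), 07:28 UTC − 1h = 06:28 Jorund Republic standard time.
Daylight saving runs 24 February – 12 October; the standard-time date in Jorund Republic, 23 November 2030, is outside that window, so Jorund Republic is on standard time at UTC−01:00.
07:28 UTC − 1h = 06:28 Jorund Republic.

06:28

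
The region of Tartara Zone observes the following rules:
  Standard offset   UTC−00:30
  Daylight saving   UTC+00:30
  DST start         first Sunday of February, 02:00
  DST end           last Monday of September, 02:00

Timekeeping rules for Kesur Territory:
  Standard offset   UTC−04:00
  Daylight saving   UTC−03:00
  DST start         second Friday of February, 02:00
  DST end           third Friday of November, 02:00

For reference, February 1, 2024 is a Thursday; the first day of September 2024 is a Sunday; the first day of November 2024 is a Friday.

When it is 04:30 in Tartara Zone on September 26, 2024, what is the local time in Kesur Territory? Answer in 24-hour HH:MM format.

01:00

1 February 2024 is a Thursday, so the first Sunday is February 4.
1 September 2024 is a Sunday, so Mondays fall on 2, 9, 16, 23, 30; the last is September 30.
September 26, 2024 lies within the daylight-saving period (4 February – 30 September), so Tartara Zone is on daylight time, UTC+00:30.
04:30 Tartara Zone − 0h30m = 04:00 UTC.
1 February 2024 is a Thursday, so the first Friday is February 2 and the second is February 9.
1 November 2024 is a Friday, so the first Friday is November 1 and the third is November 15.
At the standard offset (UTC−04:00), 04:00 UTC − 4h = 00:00 Kesur Territory standard time.
The standard-time date in Kesur Territory, September 26, 2024, falls between 9 February and 15 November, so daylight saving is in effect and Kesur Territory is at UTC−03:00.
04:00 UTC − 3h = 01:00 Kesur Territory.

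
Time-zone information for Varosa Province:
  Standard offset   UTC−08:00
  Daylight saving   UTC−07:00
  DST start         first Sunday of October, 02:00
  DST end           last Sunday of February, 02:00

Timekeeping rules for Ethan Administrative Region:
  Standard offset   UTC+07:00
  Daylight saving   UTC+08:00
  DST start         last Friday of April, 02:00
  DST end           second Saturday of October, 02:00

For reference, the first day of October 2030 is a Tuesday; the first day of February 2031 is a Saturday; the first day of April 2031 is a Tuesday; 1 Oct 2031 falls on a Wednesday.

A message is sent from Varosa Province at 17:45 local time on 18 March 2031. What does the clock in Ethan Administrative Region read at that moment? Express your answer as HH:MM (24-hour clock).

1 October 2030 is a Tuesday, so the first Sunday is October 6.
1 February 2031 is a Saturday, so Sundays fall on 2, 9, 16, 23; the last is February 23.
18 March 2031 does not fall between 6 October 2030 and 23 February 2031, so daylight saving is not in effect and Varosa Province is at UTC−08:00.
17:45 Varosa Province + 8h = 01:45 UTC (rolling into the next day, 19 March 2031).
1 April 2031 is a Tuesday, so Fridays fall on 4, 11, 18, 25; the last is April 25.
1 October 2031 is a Wednesday, so the first Saturday is October 4 and the second is October 11.
At the standard offset (UTC+07:00), 01:45 UTC + 7h = 08:45 Ethan Administrative Region standard time.
The standard-time date in Ethan Administrative Region, 19 March 2031, does not fall between 25 April and 11 October, so daylight saving is not in effect and Ethan Administrative Region is at UTC+07:00.
01:45 UTC + 7h = 08:45 Ethan Administrative Region.

08:45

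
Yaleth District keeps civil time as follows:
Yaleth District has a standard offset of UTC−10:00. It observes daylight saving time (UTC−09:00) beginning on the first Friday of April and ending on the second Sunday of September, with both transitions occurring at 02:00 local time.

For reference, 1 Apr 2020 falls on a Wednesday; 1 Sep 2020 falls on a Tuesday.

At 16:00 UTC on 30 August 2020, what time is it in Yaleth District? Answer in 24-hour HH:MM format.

07:00

1 April 2020 is a Wednesday, so the first Friday is April 3.
1 September 2020 is a Tuesday, so the first Sunday is September 6 and the second is September 13.
At the standard offset (UTC−10:00), 16:00 UTC − 10h = 06:00 Yaleth District standard time.
The standard-time date in Yaleth District, 30 August 2020, falls between 3 April and 13 September, so daylight saving is in effect and Yaleth District is at UTC−09:00.
16:00 UTC − 9h = 07:00 local.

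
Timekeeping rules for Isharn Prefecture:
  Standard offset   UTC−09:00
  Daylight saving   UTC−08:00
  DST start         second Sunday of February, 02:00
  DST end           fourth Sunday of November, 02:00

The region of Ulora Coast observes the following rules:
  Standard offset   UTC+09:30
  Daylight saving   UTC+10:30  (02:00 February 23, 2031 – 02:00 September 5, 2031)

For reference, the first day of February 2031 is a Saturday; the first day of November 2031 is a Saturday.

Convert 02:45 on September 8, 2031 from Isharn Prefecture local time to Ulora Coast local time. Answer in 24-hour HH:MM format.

20:15

1 February 2031 is a Saturday, so the first Sunday is February 2 and the second is February 9.
1 November 2031 is a Saturday, so the first Sunday is November 2 and the fourth is November 23.
September 8, 2031 falls between 9 February and 23 November, so daylight saving is in effect and Isharn Prefecture is at UTC−08:00.
02:45 Isharn Prefecture + 8h = 10:45 UTC.
At the standard offset (UTC+09:30), 10:45 UTC + 9h30m = 20:15 Ulora Coast standard time.
The standard-time date in Ulora Coast, September 8, 2031, does not fall between 23 February and 5 September, so daylight saving is not in effect and Ulora Coast is at UTC+09:30.
10:45 UTC + 9h30m = 20:15 Ulora Coast.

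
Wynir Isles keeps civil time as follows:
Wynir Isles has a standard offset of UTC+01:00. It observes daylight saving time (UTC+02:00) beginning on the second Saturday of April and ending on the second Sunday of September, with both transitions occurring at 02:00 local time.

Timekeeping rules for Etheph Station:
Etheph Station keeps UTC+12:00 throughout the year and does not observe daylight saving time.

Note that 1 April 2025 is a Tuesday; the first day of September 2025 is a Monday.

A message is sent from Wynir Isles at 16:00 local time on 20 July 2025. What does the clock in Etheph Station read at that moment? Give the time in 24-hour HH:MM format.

02:00

1 April 2025 is a Tuesday, so the first Saturday is April 5 and the second is April 12.
1 September 2025 is a Monday, so the first Sunday is September 7 and the second is September 14.
20 July 2025 lies within the daylight-saving period (12 April – 14 September), so Wynir Isles is on daylight time, UTC+02:00.
16:00 Wynir Isles − 2h = 14:00 UTC.
Etheph Station stays on UTC+12:00 all year.
14:00 UTC + 12h = 02:00 Etheph Station (rolling into the next day, 21 July 2025).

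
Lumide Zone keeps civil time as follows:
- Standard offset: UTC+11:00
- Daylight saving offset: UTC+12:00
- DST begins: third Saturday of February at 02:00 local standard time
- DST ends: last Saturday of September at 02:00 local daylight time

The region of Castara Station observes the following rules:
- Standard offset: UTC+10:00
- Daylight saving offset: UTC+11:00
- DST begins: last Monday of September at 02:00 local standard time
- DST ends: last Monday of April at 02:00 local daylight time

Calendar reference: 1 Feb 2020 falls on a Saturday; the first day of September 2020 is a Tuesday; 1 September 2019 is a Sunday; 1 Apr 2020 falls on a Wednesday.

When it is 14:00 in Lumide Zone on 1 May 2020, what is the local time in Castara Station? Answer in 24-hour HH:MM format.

12:00

1 February 2020 is a Saturday, so the first Saturday is February 1 and the third is February 15.
1 September 2020 is a Tuesday, so Saturdays fall on 5, 12, 19, 26; the last is September 26.
Daylight saving runs 15 February – 26 September; 1 May 2020 is inside that window, so Lumide Zone is at UTC+12:00.
14:00 Lumide Zone − 12h = 02:00 UTC.
1 September 2019 is a Sunday, so Mondays fall on 2, 9, 16, 23, 30; the last is September 30.
1 April 2020 is a Wednesday, so Mondays fall on 6, 13, 20, 27; the last is April 27.
At the standard offset (UTC+10:00), 02:00 UTC + 10h = 12:00 Castara Station standard time.
The standard-time date in Castara Station, 1 May 2020, does not fall between 30 September 2019 and 27 April 2020, so daylight saving is not in effect and Castara Station is at UTC+10:00.
02:00 UTC + 10h = 12:00 Castara Station.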